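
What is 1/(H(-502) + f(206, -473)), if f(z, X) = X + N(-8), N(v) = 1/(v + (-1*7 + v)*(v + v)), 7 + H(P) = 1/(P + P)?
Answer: -58232/27951167 ≈ -0.0020833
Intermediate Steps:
H(P) = -7 + 1/(2*P) (H(P) = -7 + 1/(P + P) = -7 + 1/(2*P))
N(v) = 1/(v + 2*v*(-7 + v)) (N(v) = 1/(v + (-7 + v)*(2*v)) = 1/(v + 2*v*(-7 + v)))
f(z, X) = 1/232 + X (f(z, X) = X + 1/((-8)*(-13 + 2*(-8))) = X - 1/(8*(-13 - 16)) = X - 1/8/(-29) = X - 1/8*(-1/29) = X + 1/232 = 1/232 + X)
1/(H(-502) + f(206, -473)) = 1/((-7 + (1/2)/(-502)) + (1/232 - 473)) = 1/((-7 + (1/2)*(-1/502)) - 109735/232) = 1/((-7 - 1/1004) - 109735/232) = 1/(-7029/1004 - 109735/232) = 1/(-27951167/58232) = -58232/27951167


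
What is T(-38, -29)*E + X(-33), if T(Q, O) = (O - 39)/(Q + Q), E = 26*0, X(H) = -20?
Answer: -20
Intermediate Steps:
E = 0
T(Q, O) = (-39 + O)/(2*Q) (T(Q, O) = (-39 + O)/((2*Q)) = (-39 + O)*(1/(2*Q)) = (-39 + O)/(2*Q))
T(-38, -29)*E + X(-33) = ((½)*(-39 - 29)/(-38))*0 - 20 = ((½)*(-1/38)*(-68))*0 - 20 = (17/19)*0 - 20 = 0 - 20 = -20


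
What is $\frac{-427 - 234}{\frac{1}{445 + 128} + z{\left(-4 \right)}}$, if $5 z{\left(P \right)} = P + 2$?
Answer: $\frac{1893765}{1141} \approx 1659.7$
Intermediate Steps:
$z{\left(P \right)} = \frac{2}{5} + \frac{P}{5}$ ($z{\left(P \right)} = \frac{P + 2}{5} = \frac{2 + P}{5} = \frac{2}{5} + \frac{P}{5}$)
$\frac{-427 - 234}{\frac{1}{445 + 128} + z{\left(-4 \right)}} = \frac{-427 - 234}{\frac{1}{445 + 128} + \left(\frac{2}{5} + \frac{1}{5} \left(-4\right)\right)} = - \frac{661}{\frac{1}{573} + \left(\frac{2}{5} - \frac{4}{5}\right)} = - \frac{661}{\frac{1}{573} - \frac{2}{5}} = - \frac{661}{- \frac{1141}{2865}} = \left(-661\right) \left(- \frac{2865}{1141}\right) = \frac{1893765}{1141}$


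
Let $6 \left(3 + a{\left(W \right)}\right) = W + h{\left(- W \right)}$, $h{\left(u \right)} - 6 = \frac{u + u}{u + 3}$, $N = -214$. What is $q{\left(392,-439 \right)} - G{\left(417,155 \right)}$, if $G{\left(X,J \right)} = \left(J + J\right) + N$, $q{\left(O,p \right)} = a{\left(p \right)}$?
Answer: $- \frac{113264}{663} \approx -170.84$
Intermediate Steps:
$h{\left(u \right)} = 6 + \frac{2 u}{3 + u}$ ($h{\left(u \right)} = 6 + \frac{u + u}{u + 3} = 6 + \frac{2 u}{3 + u}$)
$a{\left(W \right)} = -3 + \frac{W}{6} + \frac{9 - 4 W}{3 \left(3 - W\right)}$ ($a{\left(W \right)} = -3 + \frac{W + \frac{2 \left(9 + 4 \left(- W\right)\right)}{3 - W}}{6} = -3 + \frac{W + \frac{2 \left(9 - 4 W\right)}{3 - W}}{6} = -3 + \left(\frac{W}{6} + \frac{9 - 4 W}{3 \left(3 - W\right)}\right) = -3 + \frac{W}{6} + \frac{9 - 4 W}{3 \left(3 - W\right)}$)
$q{\left(O,p \right)} = \frac{36 + p^{2} - 13 p}{6 \left(-3 + p\right)}$
$G{\left(X,J \right)} = -214 + 2 J$ ($G{\left(X,J \right)} = \left(J + J\right) - 214 = 2 J - 214 = -214 + 2 J$)
$q{\left(392,-439 \right)} - G{\left(417,155 \right)} = \frac{36 + \left(-439\right)^{2} - -5707}{6 \left(-3 - 439\right)} - \left(-214 + 2 \cdot 155\right) = \frac{36 + 192721 + 5707}{6 \left(-442\right)} - \left(-214 + 310\right) = \frac{1}{6} \left(- \frac{1}{442}\right) 198464 - 96 = - \frac{49616}{663} - 96 = - \frac{113264}{663}$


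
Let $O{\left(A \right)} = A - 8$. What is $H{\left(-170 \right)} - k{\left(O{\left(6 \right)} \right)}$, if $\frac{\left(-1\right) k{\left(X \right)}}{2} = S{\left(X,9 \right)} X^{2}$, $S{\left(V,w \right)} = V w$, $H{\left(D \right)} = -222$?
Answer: $-366$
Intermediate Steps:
$O{\left(A \right)} = -8 + A$
$k{\left(X \right)} = - 18 X^{3}$ ($k{\left(X \right)} = - 2 X 9 X^{2} = - 2 \cdot 9 X X^{2} = - 2 \cdot 9 X^{3} = - 18 X^{3}$)
$H{\left(-170 \right)} - k{\left(O{\left(6 \right)} \right)} = -222 - - 18 \left(-8 + 6\right)^{3} = -222 - - 18 \left(-2\right)^{3} = -222 - \left(-18\right) \left(-8\right) = -222 - 144 = -366$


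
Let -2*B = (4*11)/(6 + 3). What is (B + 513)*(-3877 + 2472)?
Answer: -6455975/9 ≈ -7.1733e+5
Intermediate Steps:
B = -22/9 (B = -4*11/(2*(6 + 3)) = -22/9 ≈ -2.4444)
(B + 513)*(-3877 + 2472) = (-22/9 + 513)*(-3877 + 2472) = (4595/9)*(-1405) = -6455975/9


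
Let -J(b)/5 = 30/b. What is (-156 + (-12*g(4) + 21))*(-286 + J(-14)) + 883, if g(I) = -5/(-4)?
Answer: 295231/7 ≈ 42176.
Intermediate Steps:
g(I) = 5/4 (g(I) = -5*(-¼) = 5/4)
J(b) = -150/b
(-156 + (-12*g(4) + 21))*(-286 + J(-14)) + 883 = (-156 + (-12*5/4 + 21))*(-286 - 150/(-14)) + 883 = (-156 + (-15 + 21))*(-286 - 150*(-1/14)) + 883 = (-156 + 6)*(-286 + 75/7) + 883 = -150*(-1927/7) + 883 = 289050/7 + 883 = 295231/7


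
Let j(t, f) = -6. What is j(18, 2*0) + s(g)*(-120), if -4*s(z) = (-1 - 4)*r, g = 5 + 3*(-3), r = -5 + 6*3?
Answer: -1956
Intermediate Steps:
r = 13 (r = -5 + 18 = 13)
g = -4 (g = 5 - 9 = -4)
s(z) = 65/4 (s(z) = -(-1 - 4)*13/4 = -(-5)*13/4 = -1/4*(-65) = 65/4)
j(18, 2*0) + s(g)*(-120) = -6 + (65/4)*(-120) = -6 - 1950 = -1956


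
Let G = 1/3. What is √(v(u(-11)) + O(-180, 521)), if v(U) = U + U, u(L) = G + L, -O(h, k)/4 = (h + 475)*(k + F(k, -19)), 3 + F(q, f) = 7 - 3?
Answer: 2*I*√1385958/3 ≈ 784.84*I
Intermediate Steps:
F(q, f) = 1 (F(q, f) = -3 + (7 - 3) = -3 + 4 = 1)
G = ⅓ ≈ 0.33333
O(h, k) = -4*(1 + k)*(475 + h) (O(h, k) = -4*(h + 475)*(k + 1) = -4*(475 + h)*(1 + k) = -4*(1 + k)*(475 + h))
u(L) = ⅓ + L
v(U) = 2*U
√(v(u(-11)) + O(-180, 521)) = √(2*(⅓ - 11) + (-1900 - 1900*521 - 4*(-180) - 4*(-180)*521)) = √(2*(-32/3) + (-1900 - 989900 + 720 + 375120)) = √(-64/3 - 615960) = √(-1847944/3) = 2*I*√1385958/3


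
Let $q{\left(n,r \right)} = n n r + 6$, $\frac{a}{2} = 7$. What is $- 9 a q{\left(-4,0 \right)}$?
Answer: $-756$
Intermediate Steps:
$a = 14$ ($a = 2 \cdot 7 = 14$)
$q{\left(n,r \right)} = 6 + r n^{2}$ ($q{\left(n,r \right)} = n^{2} r + 6 = r n^{2} + 6 = 6 + r n^{2}$)
$- 9 a q{\left(-4,0 \right)} = \left(-9\right) 14 \left(6 + 0 \left(-4\right)^{2}\right) = - 126 \left(6 + 0 \cdot 16\right) = - 126 \left(6 + 0\right) = \left(-126\right) 6 = -756$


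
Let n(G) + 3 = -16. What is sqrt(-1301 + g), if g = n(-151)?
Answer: 2*I*sqrt(330) ≈ 36.332*I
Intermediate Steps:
n(G) = -19 (n(G) = -3 - 16 = -19)
g = -19
sqrt(-1301 + g) = sqrt(-1301 - 19) = sqrt(-1320) = 2*I*sqrt(330)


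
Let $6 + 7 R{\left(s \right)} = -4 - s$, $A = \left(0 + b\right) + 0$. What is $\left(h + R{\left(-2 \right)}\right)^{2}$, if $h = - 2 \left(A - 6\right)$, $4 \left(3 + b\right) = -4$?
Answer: $\frac{17424}{49} \approx 355.59$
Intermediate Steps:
$b = -4$ ($b = -3 + \frac{1}{4} \left(-4\right) = -3 - 1 = -4$)
$A = -4$ ($A = \left(0 - 4\right) + 0 = -4 + 0 = -4$)
$R{\left(s \right)} = - \frac{10}{7} - \frac{s}{7}$ ($R{\left(s \right)} = - \frac{6}{7} + \frac{-4 - s}{7} = - \frac{6}{7} - \left(\frac{4}{7} + \frac{s}{7}\right) = - \frac{10}{7} - \frac{s}{7}$)
$h = 20$ ($h = - 2 \left(-4 - 6\right) = \left(-2\right) \left(-10\right) = 20$)
$\left(h + R{\left(-2 \right)}\right)^{2} = \left(20 - \frac{8}{7}\right)^{2} = \left(\frac{132}{7}\right)^{2} = \frac{17424}{49}$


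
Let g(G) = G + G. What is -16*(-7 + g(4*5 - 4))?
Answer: -400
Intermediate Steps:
g(G) = 2*G
-16*(-7 + g(4*5 - 4)) = -16*(-7 + 2*(4*5 - 4)) = -16*(-7 + 2*(20 - 4)) = -16*(-7 + 2*16) = -16*(-7 + 32) = -16*25 = -400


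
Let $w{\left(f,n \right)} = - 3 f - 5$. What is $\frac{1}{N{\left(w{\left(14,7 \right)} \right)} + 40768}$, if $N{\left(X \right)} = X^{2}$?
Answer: $\frac{1}{42977} \approx 2.3268 \cdot 10^{-5}$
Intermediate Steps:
$w{\left(f,n \right)} = -5 - 3 f$
$\frac{1}{N{\left(w{\left(14,7 \right)} \right)} + 40768} = \frac{1}{\left(-5 - 42\right)^{2} + 40768} = \frac{1}{\left(-47\right)^{2} + 40768} = \frac{1}{2209 + 40768} = \frac{1}{42977}$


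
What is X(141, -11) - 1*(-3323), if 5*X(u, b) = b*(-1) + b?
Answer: 3323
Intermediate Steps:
X(u, b) = 0 (X(u, b) = (b*(-1) + b)/5 = (-b + b)/5 = (⅕)*0 = 0)
X(141, -11) - 1*(-3323) = 0 - 1*(-3323) = 0 + 3323 = 3323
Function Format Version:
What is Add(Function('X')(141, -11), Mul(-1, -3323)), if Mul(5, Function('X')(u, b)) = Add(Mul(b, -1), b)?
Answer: 3323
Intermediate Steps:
Function('X')(u, b) = 0 (Function('X')(u, b) = Mul(Rational(1, 5), Add(Mul(b, -1), b)) = Mul(Rational(1, 5), Add(Mul(-1, b), b)) = Mul(Rational(1, 5), 0) = 0)
Add(Function('X')(141, -11), Mul(-1, -3323)) = Add(0, Mul(-1, -3323)) = Add(0, 3323) = 3323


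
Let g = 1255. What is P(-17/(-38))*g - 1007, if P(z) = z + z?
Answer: 2202/19 ≈ 115.89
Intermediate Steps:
P(z) = 2*z
P(-17/(-38))*g - 1007 = (2*(-17/(-38)))*1255 - 1007 = (2*(-17*(-1/38)))*1255 - 1007 = (2*(17/38))*1255 - 1007 = (17/19)*1255 - 1007 = 21335/19 - 1007 = 2202/19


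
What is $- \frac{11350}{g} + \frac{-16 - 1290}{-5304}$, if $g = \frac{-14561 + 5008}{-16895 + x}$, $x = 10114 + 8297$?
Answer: $\frac{45638141309}{25334556} \approx 1801.4$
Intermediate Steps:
$x = 18411$
$g = - \frac{9553}{1516}$ ($g = \frac{-14561 + 5008}{-16895 + 18411} = - \frac{9553}{1516} \approx -6.3015$)
$- \frac{11350}{g} + \frac{-16 - 1290}{-5304} = - \frac{11350}{- \frac{9553}{1516}} + \frac{-16 - 1290}{-5304} = \left(-11350\right) \left(- \frac{1516}{9553}\right) + \left(-16 - 1290\right) \left(- \frac{1}{5304}\right) = \frac{17206600}{9553} - - \frac{653}{2652} = \frac{17206600}{9553} + \frac{653}{2652} = \frac{45638141309}{25334556}$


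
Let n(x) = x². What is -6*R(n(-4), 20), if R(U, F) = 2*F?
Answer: -240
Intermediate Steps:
-6*R(n(-4), 20) = -12*20 = -6*40 = -240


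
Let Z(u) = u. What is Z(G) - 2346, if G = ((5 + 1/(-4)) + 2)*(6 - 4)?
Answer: -4665/2 ≈ -2332.5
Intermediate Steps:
G = 27/2 (G = ((5 - ¼) + 2)*2 = (19/4 + 2)*2 = (27/4)*2 = 27/2 ≈ 13.500)
Z(G) - 2346 = 27/2 - 2346 = -4665/2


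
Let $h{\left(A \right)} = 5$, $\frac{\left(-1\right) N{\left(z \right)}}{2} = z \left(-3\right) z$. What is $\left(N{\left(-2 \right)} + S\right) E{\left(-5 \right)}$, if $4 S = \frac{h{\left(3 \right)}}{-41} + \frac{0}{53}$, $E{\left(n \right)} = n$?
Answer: $- \frac{19655}{164} \approx -119.85$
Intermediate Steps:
$N{\left(z \right)} = 6 z^{2}$ ($N{\left(z \right)} = - 2 z \left(-3\right) z = - 2 - 3 z z = - 2 \left(- 3 z^{2}\right) = 6 z^{2}$)
$S = - \frac{5}{164}$ ($S = \frac{\frac{5}{-41} + \frac{0}{53}}{4} = \frac{5 \left(- \frac{1}{41}\right) + 0 \cdot \frac{1}{53}}{4} = \frac{- \frac{5}{41} + 0}{4} = \frac{1}{4} \left(- \frac{5}{41}\right) = - \frac{5}{164} \approx -0.030488$)
$\left(N{\left(-2 \right)} + S\right) E{\left(-5 \right)} = \left(6 \left(-2\right)^{2} - \frac{5}{164}\right) \left(-5\right) = \left(6 \cdot 4 - \frac{5}{164}\right) \left(-5\right) = \left(24 - \frac{5}{164}\right) \left(-5\right) = \frac{3931}{164} \left(-5\right) = - \frac{19655}{164}$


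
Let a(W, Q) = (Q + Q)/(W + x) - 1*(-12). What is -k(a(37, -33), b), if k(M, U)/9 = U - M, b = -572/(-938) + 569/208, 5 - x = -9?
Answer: 109858779/1658384 ≈ 66.245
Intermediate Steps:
x = 14 (x = 5 - 1*(-9) = 5 + 9 = 14)
a(W, Q) = 12 + 2*Q/(14 + W) (a(W, Q) = (Q + Q)/(W + 14) - 1*(-12) = (2*Q)/(14 + W) + 12 = 2*Q/(14 + W) + 12 = 12 + 2*Q/(14 + W))
b = 326349/97552 (b = -572*(-1/938) + 569*(1/208) = 286/469 + 569/208 = 326349/97552 ≈ 3.3454)
k(M, U) = -9*M + 9*U (k(M, U) = 9*(U - M) = -9*M + 9*U)
-k(a(37, -33), b) = -(-18*(84 - 33 + 6*37)/(14 + 37) + 9*(326349/97552)) = -(-18*(84 - 33 + 222)/51 + 2937141/97552) = -(-18*273/51 + 2937141/97552) = -(-9*182/17 + 2937141/97552) = -(-1638/17 + 2937141/97552) = -1*(-109858779/1658384) = 109858779/1658384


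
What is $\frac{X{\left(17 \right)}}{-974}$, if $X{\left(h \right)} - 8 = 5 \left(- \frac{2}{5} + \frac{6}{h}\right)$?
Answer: $- \frac{66}{8279} \approx -0.007972$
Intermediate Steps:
$X{\left(h \right)} = 6 + \frac{30}{h}$ ($X{\left(h \right)} = 8 + 5 \left(- \frac{2}{5} + \frac{6}{h}\right) = 8 - \left(2 - \frac{30}{h}\right) = 6 + \frac{30}{h}$)
$\frac{X{\left(17 \right)}}{-974} = \frac{6 + \frac{30}{17}}{-974} = \left(6 + 30 \cdot \frac{1}{17}\right) \left(- \frac{1}{974}\right) = \left(6 + \frac{30}{17}\right) \left(- \frac{1}{974}\right) = \frac{132}{17} \left(- \frac{1}{974}\right) = - \frac{66}{8279}$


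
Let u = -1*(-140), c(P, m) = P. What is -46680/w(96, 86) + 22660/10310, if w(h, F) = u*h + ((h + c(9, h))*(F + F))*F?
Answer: 29181571/13459705 ≈ 2.1681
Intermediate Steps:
u = 140
w(h, F) = 140*h + 2*F**2*(9 + h) (w(h, F) = 140*h + ((h + 9)*(F + F))*F = 140*h + ((9 + h)*(2*F))*F = 140*h + (2*F*(9 + h))*F = 140*h + 2*F**2*(9 + h))
-46680/w(96, 86) + 22660/10310 = -46680/(18*86**2 + 140*96 + 2*96*86**2) + 22660/10310 = -46680/(18*7396 + 13440 + 2*96*7396) + 22660*(1/10310) = -46680/(133128 + 13440 + 1420032) + 2266/1031 = -46680/1566600 + 2266/1031 = -46680*1/1566600 + 2266/1031 = -389/13055 + 2266/1031 = 29181571/13459705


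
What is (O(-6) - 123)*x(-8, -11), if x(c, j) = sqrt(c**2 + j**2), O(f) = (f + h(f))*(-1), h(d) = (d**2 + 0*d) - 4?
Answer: -149*sqrt(185) ≈ -2026.6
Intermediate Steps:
h(d) = -4 + d**2 (h(d) = (d**2 + 0) - 4 = d**2 - 4 = -4 + d**2)
O(f) = 4 - f - f**2 (O(f) = (f + (-4 + f**2))*(-1) = (-4 + f + f**2)*(-1) = 4 - f - f**2)
(O(-6) - 123)*x(-8, -11) = ((4 - 1*(-6) - 1*(-6)**2) - 123)*sqrt((-8)**2 + (-11)**2) = ((4 + 6 - 1*36) - 123)*sqrt(64 + 121) = ((4 + 6 - 36) - 123)*sqrt(185) = (-26 - 123)*sqrt(185) = -149*sqrt(185)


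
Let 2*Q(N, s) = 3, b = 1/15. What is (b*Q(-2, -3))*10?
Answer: 1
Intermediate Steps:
b = 1/15 (b = 1*(1/15) = 1/15 ≈ 0.066667)
Q(N, s) = 3/2 (Q(N, s) = (1/2)*3 = 3/2)
(b*Q(-2, -3))*10 = ((1/15)*(3/2))*10 = (1/10)*10 = 1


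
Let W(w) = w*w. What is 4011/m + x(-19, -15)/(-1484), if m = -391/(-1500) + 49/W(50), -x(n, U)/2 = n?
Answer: 11160587531/779842 ≈ 14311.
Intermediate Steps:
W(w) = w**2
x(n, U) = -2*n
m = 1051/3750 (m = -391/(-1500) + 49/(50**2) = -391*(-1/1500) + 49/2500 = 391/1500 + 49*(1/2500) = 391/1500 + 49/2500 = 1051/3750 ≈ 0.28027)
4011/m + x(-19, -15)/(-1484) = 4011/(1051/3750) - 2*(-19)/(-1484) = 4011*(3750/1051) + 38*(-1/1484) = 15041250/1051 - 19/742 = 11160587531/779842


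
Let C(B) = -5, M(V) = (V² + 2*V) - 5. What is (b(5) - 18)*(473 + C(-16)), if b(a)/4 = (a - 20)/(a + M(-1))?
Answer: 19656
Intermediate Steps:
M(V) = -5 + V² + 2*V
b(a) = 4*(-20 + a)/(-6 + a) (b(a) = 4*((a - 20)/(a + (-5 + (-1)² + 2*(-1)))) = 4*((-20 + a)/(a + (-5 + 1 - 2))) = 4*((-20 + a)/(a - 6)) = 4*((-20 + a)/(-6 + a)) = 4*(-20 + a)/(-6 + a))
(b(5) - 18)*(473 + C(-16)) = (4*(-20 + 5)/(-6 + 5) - 18)*(473 - 5) = (4*(-15)/(-1) - 18)*468 = (4*(-1)*(-15) - 18)*468 = (60 - 18)*468 = 42*468 = 19656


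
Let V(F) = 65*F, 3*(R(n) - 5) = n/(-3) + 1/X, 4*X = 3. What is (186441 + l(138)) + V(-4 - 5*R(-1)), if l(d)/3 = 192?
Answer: 1664563/9 ≈ 1.8495e+5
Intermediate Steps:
l(d) = 576 (l(d) = 3*192 = 576)
X = 3/4 (X = (1/4)*3 = 3/4 ≈ 0.75000)
R(n) = 49/9 - n/9 (R(n) = 5 + (n/(-3) + 1/(3/4))/3 = 5 + (n*(-1/3) + 1*(4/3))/3 = 5 + (-n/3 + 4/3)/3 = 5 + (4/3 - n/3)/3 = 5 + (4/9 - n/9) = 49/9 - n/9)
(186441 + l(138)) + V(-4 - 5*R(-1)) = (186441 + 576) + 65*(-4 - 5*(49/9 - 1/9*(-1))) = 187017 + 65*(-4 - 5*(49/9 + 1/9)) = 187017 + 65*(-4 - 5*50/9) = 187017 + 65*(-4 - 250/9) = 187017 + 65*(-286/9) = 187017 - 18590/9 = 1664563/9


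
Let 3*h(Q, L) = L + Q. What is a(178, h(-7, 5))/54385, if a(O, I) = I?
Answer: -2/163155 ≈ -1.2258e-5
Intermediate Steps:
h(Q, L) = L/3 + Q/3 (h(Q, L) = (L + Q)/3 = L/3 + Q/3)
a(178, h(-7, 5))/54385 = ((⅓)*5 + (⅓)*(-7))/54385 = (5/3 - 7/3)*(1/54385) = -⅔*1/54385 = -2/163155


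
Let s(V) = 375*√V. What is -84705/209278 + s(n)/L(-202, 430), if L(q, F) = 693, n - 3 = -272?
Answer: -84705/209278 + 125*I*√269/231 ≈ -0.40475 + 8.8751*I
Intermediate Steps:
n = -269 (n = 3 - 272 = -269)
-84705/209278 + s(n)/L(-202, 430) = -84705/209278 + (375*√(-269))/693 = -84705*1/209278 + (375*(I*√269))*(1/693) = -84705/209278 + (375*I*√269)*(1/693) = -84705/209278 + 125*I*√269/231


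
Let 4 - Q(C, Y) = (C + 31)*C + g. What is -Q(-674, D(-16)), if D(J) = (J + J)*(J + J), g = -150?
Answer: 433228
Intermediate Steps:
D(J) = 4*J² (D(J) = (2*J)*(2*J) = 4*J²)
Q(C, Y) = 154 - C*(31 + C) (Q(C, Y) = 4 - ((C + 31)*C - 150) = 4 - ((31 + C)*C - 150) = 4 - (C*(31 + C) - 150) = 4 - (-150 + C*(31 + C)) = 4 + (150 - C*(31 + C)) = 154 - C*(31 + C))
-Q(-674, D(-16)) = -(154 - 1*(-674)² - 31*(-674)) = -(154 - 1*454276 + 20894) = -(154 - 454276 + 20894) = -1*(-433228) = 433228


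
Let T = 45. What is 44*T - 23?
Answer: 1957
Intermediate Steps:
44*T - 23 = 44*45 - 23 = 1980 - 23 = 1957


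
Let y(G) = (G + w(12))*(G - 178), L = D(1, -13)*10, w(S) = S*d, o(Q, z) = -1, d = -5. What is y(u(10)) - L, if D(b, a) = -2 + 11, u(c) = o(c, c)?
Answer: 10829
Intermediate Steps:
w(S) = -5*S (w(S) = S*(-5) = -5*S)
u(c) = -1
D(b, a) = 9
L = 90 (L = 9*10 = 90)
y(G) = (-178 + G)*(-60 + G) (y(G) = (G - 5*12)*(G - 178) = (G - 60)*(-178 + G) = (-60 + G)*(-178 + G) = (-178 + G)*(-60 + G))
y(u(10)) - L = (10680 + (-1)² - 238*(-1)) - 1*90 = (10680 + 1 + 238) - 90 = 10919 - 90 = 10829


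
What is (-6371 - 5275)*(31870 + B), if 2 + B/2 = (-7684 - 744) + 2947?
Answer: -243447984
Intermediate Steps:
B = -10966 (B = -4 + 2*((-7684 - 744) + 2947) = -4 + 2*(-8428 + 2947) = -4 + 2*(-5481) = -4 - 10962 = -10966)
(-6371 - 5275)*(31870 + B) = (-6371 - 5275)*(31870 - 10966) = -11646*20904 = -243447984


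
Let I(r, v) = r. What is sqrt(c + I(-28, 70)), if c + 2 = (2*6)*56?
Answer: sqrt(642) ≈ 25.338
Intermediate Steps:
c = 670 (c = -2 + (2*6)*56 = -2 + 12*56 = -2 + 672 = 670)
sqrt(c + I(-28, 70)) = sqrt(670 - 28) = sqrt(642)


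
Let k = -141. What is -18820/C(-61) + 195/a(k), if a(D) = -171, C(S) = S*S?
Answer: -1314605/212097 ≈ -6.1981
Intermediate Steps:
C(S) = S²
-18820/C(-61) + 195/a(k) = -18820/((-61)²) + 195/(-171) = -18820/3721 + 195*(-1/171) = -18820*1/3721 - 65/57 = -18820/3721 - 65/57 = -1314605/212097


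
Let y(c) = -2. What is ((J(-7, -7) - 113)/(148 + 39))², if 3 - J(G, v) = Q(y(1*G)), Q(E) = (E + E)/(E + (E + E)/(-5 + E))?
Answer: 318096/874225 ≈ 0.36386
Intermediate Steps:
Q(E) = 2*E/(E + 2*E/(-5 + E)) (Q(E) = (2*E)/(E + (2*E)/(-5 + E)) = (2*E)/(E + 2*E/(-5 + E)) = 2*E/(E + 2*E/(-5 + E)))
J(G, v) = ⅕ (J(G, v) = 3 - 2*(-5 - 2)/(-3 - 2) = 3 - 2*(-7)/(-5) = 3 - 2*(-1)*(-7)/5 = 3 - 1*14/5 = 3 - 14/5 = ⅕)
((J(-7, -7) - 113)/(148 + 39))² = ((⅕ - 113)/(148 + 39))² = (-564/5/187)² = (-564/5*1/187)² = (-564/935)² = 318096/874225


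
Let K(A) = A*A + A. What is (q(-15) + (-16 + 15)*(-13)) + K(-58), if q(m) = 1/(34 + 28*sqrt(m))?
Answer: 21434119/6458 - 7*I*sqrt(15)/3229 ≈ 3319.0 - 0.0083961*I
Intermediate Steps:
K(A) = A + A**2 (K(A) = A**2 + A = A + A**2)
(q(-15) + (-16 + 15)*(-13)) + K(-58) = (1/(2*(17 + 14*sqrt(-15))) + (-16 + 15)*(-13)) - 58*(1 - 58) = (1/(2*(17 + 14*(I*sqrt(15)))) - 1*(-13)) - 58*(-57) = (1/(2*(17 + 14*I*sqrt(15))) + 13) + 3306 = (13 + 1/(2*(17 + 14*I*sqrt(15)))) + 3306 = 3319 + 1/(2*(17 + 14*I*sqrt(15)))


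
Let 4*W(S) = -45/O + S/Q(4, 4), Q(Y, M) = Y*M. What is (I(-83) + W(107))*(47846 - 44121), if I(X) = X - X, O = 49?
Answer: 16848175/3136 ≈ 5372.5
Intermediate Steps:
Q(Y, M) = M*Y
W(S) = -45/196 + S/64 (W(S) = (-45/49 + S/((4*4)))/4 = (-45*1/49 + S/16)/4 = (-45/49 + S*(1/16))/4 = (-45/49 + S/16)/4 = -45/196 + S/64)
I(X) = 0
(I(-83) + W(107))*(47846 - 44121) = (0 + (-45/196 + (1/64)*107))*(47846 - 44121) = (0 + (-45/196 + 107/64))*3725 = (0 + 4523/3136)*3725 = (4523/3136)*3725 = 16848175/3136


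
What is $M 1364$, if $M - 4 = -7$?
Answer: $-4092$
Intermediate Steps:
$M = -3$ ($M = 4 - 7 = -3$)
$M 1364 = \left(-3\right) 1364 = -4092$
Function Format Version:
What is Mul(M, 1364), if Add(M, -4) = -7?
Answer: -4092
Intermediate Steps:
M = -3 (M = Add(4, -7) = -3)
Mul(M, 1364) = Mul(-3, 1364) = -4092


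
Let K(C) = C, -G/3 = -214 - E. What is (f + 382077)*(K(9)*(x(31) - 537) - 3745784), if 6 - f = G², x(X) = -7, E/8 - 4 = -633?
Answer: 782151928252440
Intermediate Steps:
E = -5032 (E = 32 + 8*(-633) = 32 - 5064 = -5032)
G = -14454 (G = -3*(-214 - 1*(-5032)) = -3*(-214 + 5032) = -3*4818 = -14454)
f = -208918110 (f = 6 - 1*(-14454)² = 6 - 1*208918116 = 6 - 208918116 = -208918110)
(f + 382077)*(K(9)*(x(31) - 537) - 3745784) = (-208918110 + 382077)*(9*(-7 - 537) - 3745784) = -208536033*(9*(-544) - 3745784) = -208536033*(-4896 - 3745784) = -208536033*(-3750680) = 782151928252440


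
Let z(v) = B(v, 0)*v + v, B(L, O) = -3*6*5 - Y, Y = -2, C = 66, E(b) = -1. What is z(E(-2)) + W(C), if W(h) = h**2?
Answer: 4443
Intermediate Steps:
B(L, O) = -88 (B(L, O) = -3*6*5 - 1*(-2) = -18*5 + 2 = -90 + 2 = -88)
z(v) = -87*v (z(v) = -88*v + v = -87*v)
z(E(-2)) + W(C) = -87*(-1) + 66**2 = 87 + 4356 = 4443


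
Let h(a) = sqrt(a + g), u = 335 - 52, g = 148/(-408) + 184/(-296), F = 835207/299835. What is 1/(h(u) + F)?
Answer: -315033757883010/31017152885843483 + 29967009075*sqrt(4016770098)/31017152885843483 ≈ 0.051075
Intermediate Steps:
F = 835207/299835 (F = 835207*(1/299835) = 835207/299835 ≈ 2.7856)
g = -3715/3774 (g = 148*(-1/408) + 184*(-1/296) = -37/102 - 23/37 = -3715/3774 ≈ -0.98437)
u = 283
h(a) = sqrt(-3715/3774 + a) (h(a) = sqrt(a - 3715/3774) = sqrt(-3715/3774 + a))
1/(h(u) + F) = 1/(sqrt(-14020410 + 14243076*283)/3774 + 835207/299835) = 1/(sqrt(-14020410 + 4030790508)/3774 + 835207/299835) = 1/(sqrt(4016770098)/3774 + 835207/299835) = 1/(835207/299835 + sqrt(4016770098)/3774)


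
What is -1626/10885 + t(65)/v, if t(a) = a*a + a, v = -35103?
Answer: -34591376/127365385 ≈ -0.27159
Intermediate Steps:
t(a) = a + a**2 (t(a) = a**2 + a = a + a**2)
-1626/10885 + t(65)/v = -1626/10885 + (65*(1 + 65))/(-35103) = -1626*1/10885 + (65*66)*(-1/35103) = -1626/10885 + 4290*(-1/35103) = -1626/10885 - 1430/11701 = -34591376/127365385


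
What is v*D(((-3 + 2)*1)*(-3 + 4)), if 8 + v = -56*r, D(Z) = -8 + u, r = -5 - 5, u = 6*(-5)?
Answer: -20976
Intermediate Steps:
u = -30
r = -10
D(Z) = -38 (D(Z) = -8 - 30 = -38)
v = 552 (v = -8 - 56*(-10) = -8 + 560 = 552)
v*D(((-3 + 2)*1)*(-3 + 4)) = 552*(-38) = -20976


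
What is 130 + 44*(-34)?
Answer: -1366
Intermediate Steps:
130 + 44*(-34) = 130 - 1496 = -1366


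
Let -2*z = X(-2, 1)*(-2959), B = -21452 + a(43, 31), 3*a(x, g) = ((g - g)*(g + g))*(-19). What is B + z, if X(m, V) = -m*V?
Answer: -18493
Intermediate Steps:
a(x, g) = 0 (a(x, g) = (((g - g)*(g + g))*(-19))/3 = ((0*(2*g))*(-19))/3 = (0*(-19))/3 = (⅓)*0 = 0)
X(m, V) = -V*m
B = -21452 (B = -21452 + 0 = -21452)
z = 2959 (z = -(-1*1*(-2))*(-2959)/2 = -(-2959) = -½*(-5918) = 2959)
B + z = -21452 + 2959 = -18493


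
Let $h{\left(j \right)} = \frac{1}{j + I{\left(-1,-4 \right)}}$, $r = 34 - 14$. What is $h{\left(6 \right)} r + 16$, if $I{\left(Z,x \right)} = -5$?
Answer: $36$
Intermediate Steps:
$r = 20$
$h{\left(j \right)} = \frac{1}{-5 + j}$ ($h{\left(j \right)} = \frac{1}{j - 5} = \frac{1}{-5 + j}$)
$h{\left(6 \right)} r + 16 = \frac{1}{-5 + 6} \cdot 20 + 16 = 1^{-1} \cdot 20 + 16 = 1 \cdot 20 + 16 = 20 + 16 = 36$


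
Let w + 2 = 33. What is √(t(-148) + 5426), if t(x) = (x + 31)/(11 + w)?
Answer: 5*√42518/14 ≈ 73.642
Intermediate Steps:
w = 31 (w = -2 + 33 = 31)
t(x) = 31/42 + x/42 (t(x) = (x + 31)/(11 + 31) = (31 + x)/42 = (31 + x)*(1/42) = 31/42 + x/42)
√(t(-148) + 5426) = √((31/42 + (1/42)*(-148)) + 5426) = √((31/42 - 74/21) + 5426) = √(-39/14 + 5426) = √(75925/14) = 5*√42518/14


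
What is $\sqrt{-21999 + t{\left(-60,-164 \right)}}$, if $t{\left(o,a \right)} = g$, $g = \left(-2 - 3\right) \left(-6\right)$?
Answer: $3 i \sqrt{2441} \approx 148.22 i$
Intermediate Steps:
$g = 30$ ($g = \left(-5\right) \left(-6\right) = 30$)
$t{\left(o,a \right)} = 30$
$\sqrt{-21999 + t{\left(-60,-164 \right)}} = \sqrt{-21999 + 30} = \sqrt{-21969} = 3 i \sqrt{2441}$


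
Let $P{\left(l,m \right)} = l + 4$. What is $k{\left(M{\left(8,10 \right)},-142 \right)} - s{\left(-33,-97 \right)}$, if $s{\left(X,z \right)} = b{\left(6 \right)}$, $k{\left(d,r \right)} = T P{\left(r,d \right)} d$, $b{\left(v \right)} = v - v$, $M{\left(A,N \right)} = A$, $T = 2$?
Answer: $-2208$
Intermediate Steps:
$P{\left(l,m \right)} = 4 + l$
$b{\left(v \right)} = 0$
$k{\left(d,r \right)} = d \left(8 + 2 r\right)$ ($k{\left(d,r \right)} = 2 \left(4 + r\right) d = \left(8 + 2 r\right) d = d \left(8 + 2 r\right)$)
$s{\left(X,z \right)} = 0$
$k{\left(M{\left(8,10 \right)},-142 \right)} - s{\left(-33,-97 \right)} = 2 \cdot 8 \left(4 - 142\right) - 0 = 2 \cdot 8 \left(-138\right) + 0 = -2208 + 0 = -2208$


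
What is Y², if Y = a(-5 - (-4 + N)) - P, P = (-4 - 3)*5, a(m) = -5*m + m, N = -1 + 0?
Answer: 1225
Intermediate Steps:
N = -1
a(m) = -4*m
P = -35 (P = -7*5 = -35)
Y = 35 (Y = -4*(-5 - (-4 - 1)) - 1*(-35) = -4*(-5 - 1*(-5)) + 35 = -4*(-5 + 5) + 35 = -4*0 + 35 = 0 + 35 = 35)
Y² = 35² = 1225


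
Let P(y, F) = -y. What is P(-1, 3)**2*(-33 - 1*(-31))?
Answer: -2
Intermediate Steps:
P(y, F) = -y
P(-1, 3)**2*(-33 - 1*(-31)) = (-1*(-1))**2*(-33 - 1*(-31)) = 1**2*(-33 + 31) = 1*(-2) = -2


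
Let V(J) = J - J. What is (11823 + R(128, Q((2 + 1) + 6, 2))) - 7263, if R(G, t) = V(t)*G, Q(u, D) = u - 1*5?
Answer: 4560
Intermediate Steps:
Q(u, D) = -5 + u (Q(u, D) = u - 5 = -5 + u)
V(J) = 0
R(G, t) = 0 (R(G, t) = 0*G = 0)
(11823 + R(128, Q((2 + 1) + 6, 2))) - 7263 = (11823 + 0) - 7263 = 11823 - 7263 = 4560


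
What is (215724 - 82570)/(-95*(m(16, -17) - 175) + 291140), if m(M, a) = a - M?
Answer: 66577/155450 ≈ 0.42829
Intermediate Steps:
(215724 - 82570)/(-95*(m(16, -17) - 175) + 291140) = (215724 - 82570)/(-95*((-17 - 1*16) - 175) + 291140) = 133154/(-95*((-17 - 16) - 175) + 291140) = 133154/(-95*(-33 - 175) + 291140) = 133154/(-95*(-208) + 291140) = 133154/(19760 + 291140) = 133154/310900 = 133154*(1/310900) = 66577/155450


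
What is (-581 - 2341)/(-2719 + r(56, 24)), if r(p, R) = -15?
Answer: 1461/1367 ≈ 1.0688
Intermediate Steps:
(-581 - 2341)/(-2719 + r(56, 24)) = (-581 - 2341)/(-2719 - 15) = -2922/(-2734) = -2922*(-1/2734) = 1461/1367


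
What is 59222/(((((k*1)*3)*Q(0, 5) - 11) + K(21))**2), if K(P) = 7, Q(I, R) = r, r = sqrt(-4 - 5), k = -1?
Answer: 59222/(4 + 9*I)**2 ≈ -409.12 - 453.18*I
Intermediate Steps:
r = 3*I (r = sqrt(-9) = 3*I ≈ 3.0*I)
Q(I, R) = 3*I
59222/(((((k*1)*3)*Q(0, 5) - 11) + K(21))**2) = 59222/((((-1*1*3)*(3*I) - 11) + 7)**2) = 59222/((((-1*3)*(3*I) - 11) + 7)**2) = 59222/(((-9*I - 11) + 7)**2) = 59222/(((-11 - 9*I) + 7)**2) = 59222/((-4 - 9*I)**2) = 59222/(-4 - 9*I)**2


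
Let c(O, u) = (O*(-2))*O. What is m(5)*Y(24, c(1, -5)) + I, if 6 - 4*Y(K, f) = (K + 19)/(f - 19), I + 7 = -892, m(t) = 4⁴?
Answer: -8063/21 ≈ -383.95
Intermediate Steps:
m(t) = 256
I = -899 (I = -7 - 892 = -899)
c(O, u) = -2*O² (c(O, u) = (-2*O)*O = -2*O²)
Y(K, f) = 3/2 - (19 + K)/(4*(-19 + f)) (Y(K, f) = 3/2 - (K + 19)/(4*(f - 19)) = 3/2 - (19 + K)/(4*(-19 + f)))
m(5)*Y(24, c(1, -5)) + I = 256*((-133 - 1*24 + 6*(-2*1²))/(4*(-19 - 2*1²))) - 899 = 256*((-133 - 24 + 6*(-2*1))/(4*(-19 - 2*1))) - 899 = 256*((-133 - 24 + 6*(-2))/(4*(-19 - 2))) - 899 = 256*((¼)*(-133 - 24 - 12)/(-21)) - 899 = 256*((¼)*(-1/21)*(-169)) - 899 = 256*(169/84) - 899 = 10816/21 - 899 = -8063/21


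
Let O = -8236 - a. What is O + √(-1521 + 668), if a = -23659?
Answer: 15423 + I*√853 ≈ 15423.0 + 29.206*I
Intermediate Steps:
O = 15423 (O = -8236 - 1*(-23659) = -8236 + 23659 = 15423)
O + √(-1521 + 668) = 15423 + √(-1521 + 668) = 15423 + √(-853) = 15423 + I*√853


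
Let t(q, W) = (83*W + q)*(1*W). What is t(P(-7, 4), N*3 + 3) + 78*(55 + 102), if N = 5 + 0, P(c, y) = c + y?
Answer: 39084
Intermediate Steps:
N = 5
t(q, W) = W*(q + 83*W) (t(q, W) = (q + 83*W)*W = W*(q + 83*W))
t(P(-7, 4), N*3 + 3) + 78*(55 + 102) = (5*3 + 3)*((-7 + 4) + 83*(5*3 + 3)) + 78*(55 + 102) = (15 + 3)*(-3 + 83*(15 + 3)) + 78*157 = 18*(-3 + 83*18) + 12246 = 18*(-3 + 1494) + 12246 = 18*1491 + 12246 = 26838 + 12246 = 39084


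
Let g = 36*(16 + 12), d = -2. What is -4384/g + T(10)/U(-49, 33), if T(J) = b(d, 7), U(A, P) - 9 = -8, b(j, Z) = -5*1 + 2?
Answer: -463/63 ≈ -7.3492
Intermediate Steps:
b(j, Z) = -3 (b(j, Z) = -5 + 2 = -3)
U(A, P) = 1 (U(A, P) = 9 - 8 = 1)
T(J) = -3
g = 1008 (g = 36*28 = 1008)
-4384/g + T(10)/U(-49, 33) = -4384/1008 - 3/1 = -4384*1/1008 - 3*1 = -274/63 - 3 = -463/63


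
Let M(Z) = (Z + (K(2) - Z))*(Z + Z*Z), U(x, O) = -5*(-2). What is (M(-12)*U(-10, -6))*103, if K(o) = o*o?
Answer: 543840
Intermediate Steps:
K(o) = o²
U(x, O) = 10
M(Z) = 4*Z + 4*Z² (M(Z) = (Z + (2² - Z))*(Z + Z*Z) = (Z + (4 - Z))*(Z + Z²) = 4*(Z + Z²) = 4*Z + 4*Z²)
(M(-12)*U(-10, -6))*103 = ((4*(-12)*(1 - 12))*10)*103 = ((4*(-12)*(-11))*10)*103 = (528*10)*103 = 5280*103 = 543840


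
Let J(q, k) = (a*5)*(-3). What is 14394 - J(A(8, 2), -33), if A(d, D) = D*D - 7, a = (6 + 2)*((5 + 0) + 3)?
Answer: 15354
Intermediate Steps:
a = 64 (a = 8*(5 + 3) = 8*8 = 64)
A(d, D) = -7 + D**2 (A(d, D) = D**2 - 7 = -7 + D**2)
J(q, k) = -960 (J(q, k) = (64*5)*(-3) = 320*(-3) = -960)
14394 - J(A(8, 2), -33) = 14394 - 1*(-960) = 14394 + 960 = 15354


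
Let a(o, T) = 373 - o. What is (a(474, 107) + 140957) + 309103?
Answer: 449959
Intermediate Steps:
(a(474, 107) + 140957) + 309103 = ((373 - 1*474) + 140957) + 309103 = ((373 - 474) + 140957) + 309103 = (-101 + 140957) + 309103 = 140856 + 309103 = 449959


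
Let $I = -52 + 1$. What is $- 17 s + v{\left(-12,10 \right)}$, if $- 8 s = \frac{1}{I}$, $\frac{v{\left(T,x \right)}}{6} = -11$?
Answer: $- \frac{1585}{24} \approx -66.042$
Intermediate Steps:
$v{\left(T,x \right)} = -66$ ($v{\left(T,x \right)} = 6 \left(-11\right) = -66$)
$I = -51$
$s = \frac{1}{408}$ ($s = - \frac{1}{8 \left(-51\right)} = \left(- \frac{1}{8}\right) \left(- \frac{1}{51}\right) = \frac{1}{408} \approx 0.002451$)
$- 17 s + v{\left(-12,10 \right)} = \left(-17\right) \frac{1}{408} - 66 = - \frac{1}{24} - 66 = - \frac{1585}{24}$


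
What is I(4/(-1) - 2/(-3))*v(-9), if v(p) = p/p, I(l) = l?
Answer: -10/3 ≈ -3.3333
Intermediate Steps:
v(p) = 1
I(4/(-1) - 2/(-3))*v(-9) = (4/(-1) - 2/(-3))*1 = (4*(-1) - 2*(-1/3))*1 = (-4 + 2/3)*1 = -10/3*1 = -10/3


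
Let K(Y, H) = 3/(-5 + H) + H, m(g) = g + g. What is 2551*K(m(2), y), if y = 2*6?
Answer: 221937/7 ≈ 31705.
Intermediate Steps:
m(g) = 2*g
y = 12
K(Y, H) = H + 3/(-5 + H) (K(Y, H) = 3/(-5 + H) + H = H + 3/(-5 + H))
2551*K(m(2), y) = 2551*((3 + 12**2 - 5*12)/(-5 + 12)) = 2551*((3 + 144 - 60)/7) = 2551*((1/7)*87) = 2551*(87/7) = 221937/7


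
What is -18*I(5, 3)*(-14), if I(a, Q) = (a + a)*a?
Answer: 12600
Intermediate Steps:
I(a, Q) = 2*a² (I(a, Q) = (2*a)*a = 2*a²)
-18*I(5, 3)*(-14) = -36*5²*(-14) = -36*25*(-14) = -18*50*(-14) = -900*(-14) = 12600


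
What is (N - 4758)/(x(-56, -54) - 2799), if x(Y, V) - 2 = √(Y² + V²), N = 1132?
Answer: 10141922/7817157 + 7252*√1513/7817157 ≈ 1.3335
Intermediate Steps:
x(Y, V) = 2 + √(V² + Y²) (x(Y, V) = 2 + √(Y² + V²) = 2 + √(V² + Y²))
(N - 4758)/(x(-56, -54) - 2799) = (1132 - 4758)/((2 + √((-54)² + (-56)²)) - 2799) = -3626/((2 + √(2916 + 3136)) - 2799) = -3626/((2 + √6052) - 2799) = -3626/((2 + 2*√1513) - 2799) = -3626/(-2797 + 2*√1513)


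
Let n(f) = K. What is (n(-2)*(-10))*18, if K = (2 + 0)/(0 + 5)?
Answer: -72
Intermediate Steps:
K = ⅖ (K = 2/5 = 2*(⅕) = ⅖ ≈ 0.40000)
n(f) = ⅖
(n(-2)*(-10))*18 = ((⅖)*(-10))*18 = -4*18 = -72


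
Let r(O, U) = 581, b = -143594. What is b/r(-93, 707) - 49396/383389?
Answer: -55081059142/222749009 ≈ -247.28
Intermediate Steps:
b/r(-93, 707) - 49396/383389 = -143594/581 - 49396/383389 = -55081059142/222749009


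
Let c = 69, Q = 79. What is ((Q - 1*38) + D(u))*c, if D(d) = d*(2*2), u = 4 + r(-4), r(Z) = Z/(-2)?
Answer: 4485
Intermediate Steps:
r(Z) = -Z/2 (r(Z) = Z*(-1/2) = -Z/2)
u = 6 (u = 4 - 1/2*(-4) = 4 + 2 = 6)
D(d) = 4*d (D(d) = d*4 = 4*d)
((Q - 1*38) + D(u))*c = ((79 - 1*38) + 4*6)*69 = ((79 - 38) + 24)*69 = (41 + 24)*69 = 65*69 = 4485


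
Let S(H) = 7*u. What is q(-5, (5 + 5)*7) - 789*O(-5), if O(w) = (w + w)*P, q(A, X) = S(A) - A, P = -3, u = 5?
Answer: -23630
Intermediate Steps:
S(H) = 35 (S(H) = 7*5 = 35)
q(A, X) = 35 - A
O(w) = -6*w (O(w) = (w + w)*(-3) = (2*w)*(-3) = -6*w)
q(-5, (5 + 5)*7) - 789*O(-5) = (35 - 1*(-5)) - 789*(-6*(-5)) = (35 + 5) - 789*30 = 40 - 1*23670 = 40 - 23670 = -23630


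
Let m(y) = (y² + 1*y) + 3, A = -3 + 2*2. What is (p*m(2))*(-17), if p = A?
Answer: -153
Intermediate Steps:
A = 1 (A = -3 + 4 = 1)
p = 1
m(y) = 3 + y + y² (m(y) = (y² + y) + 3 = (y + y²) + 3 = 3 + y + y²)
(p*m(2))*(-17) = (1*(3 + 2 + 2²))*(-17) = (1*(3 + 2 + 4))*(-17) = (1*9)*(-17) = 9*(-17) = -153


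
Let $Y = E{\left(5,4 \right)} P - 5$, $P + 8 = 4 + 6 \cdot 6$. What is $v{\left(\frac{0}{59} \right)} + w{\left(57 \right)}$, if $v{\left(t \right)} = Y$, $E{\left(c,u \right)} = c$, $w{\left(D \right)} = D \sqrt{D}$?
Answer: $155 + 57 \sqrt{57} \approx 585.34$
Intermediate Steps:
$P = 32$ ($P = -8 + \left(4 + 6 \cdot 6\right) = -8 + \left(4 + 36\right) = -8 + 40 = 32$)
$w{\left(D \right)} = D^{\frac{3}{2}}$
$Y = 155$ ($Y = 5 \cdot 32 - 5 = 160 - 5 = 155$)
$v{\left(t \right)} = 155$
$v{\left(\frac{0}{59} \right)} + w{\left(57 \right)} = 155 + 57^{\frac{3}{2}} = 155 + 57 \sqrt{57}$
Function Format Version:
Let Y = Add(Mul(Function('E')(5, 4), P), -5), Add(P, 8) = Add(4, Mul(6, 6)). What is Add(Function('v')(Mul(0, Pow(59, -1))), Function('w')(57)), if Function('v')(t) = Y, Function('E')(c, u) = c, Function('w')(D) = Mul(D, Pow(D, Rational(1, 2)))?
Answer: Add(155, Mul(57, Pow(57, Rational(1, 2)))) ≈ 585.34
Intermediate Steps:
P = 32 (P = Add(-8, Add(4, Mul(6, 6))) = Add(-8, Add(4, 36)) = Add(-8, 40) = 32)
Function('w')(D) = Pow(D, Rational(3, 2))
Y = 155 (Y = Add(Mul(5, 32), -5) = Add(160, -5) = 155)
Function('v')(t) = 155
Add(Function('v')(Mul(0, Pow(59, -1))), Function('w')(57)) = Add(155, Pow(57, Rational(3, 2))) = Add(155, Mul(57, Pow(57, Rational(1, 2))))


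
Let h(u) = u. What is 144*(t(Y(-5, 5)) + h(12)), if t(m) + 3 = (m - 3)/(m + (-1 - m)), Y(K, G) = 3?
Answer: 1296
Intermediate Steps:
t(m) = -m (t(m) = -3 + (m - 3)/(m + (-1 - m)) = -3 + (-3 + m)/(-1) = -3 + (-3 + m)*(-1) = -3 + (3 - m) = -m)
144*(t(Y(-5, 5)) + h(12)) = 144*(-1*3 + 12) = 144*(-3 + 12) = 144*9 = 1296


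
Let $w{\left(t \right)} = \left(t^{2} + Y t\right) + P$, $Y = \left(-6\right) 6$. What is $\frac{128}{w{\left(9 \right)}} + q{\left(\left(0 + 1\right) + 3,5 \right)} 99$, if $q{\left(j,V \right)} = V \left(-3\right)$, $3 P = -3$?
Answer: $- \frac{90617}{61} \approx -1485.5$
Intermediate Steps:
$P = -1$ ($P = \frac{1}{3} \left(-3\right) = -1$)
$q{\left(j,V \right)} = - 3 V$
$Y = -36$
$w{\left(t \right)} = -1 + t^{2} - 36 t$ ($w{\left(t \right)} = \left(t^{2} - 36 t\right) - 1 = -1 + t^{2} - 36 t$)
$\frac{128}{w{\left(9 \right)}} + q{\left(\left(0 + 1\right) + 3,5 \right)} 99 = \frac{128}{-1 + 9^{2} - 324} + \left(-3\right) 5 \cdot 99 = \frac{128}{-1 + 81 - 324} - 1485 = \frac{128}{-244} - 1485 = 128 \left(- \frac{1}{244}\right) - 1485 = - \frac{32}{61} - 1485 = - \frac{90617}{61}$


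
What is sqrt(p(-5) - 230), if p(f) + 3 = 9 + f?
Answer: I*sqrt(229) ≈ 15.133*I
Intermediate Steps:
p(f) = 6 + f (p(f) = -3 + (9 + f) = 6 + f)
sqrt(p(-5) - 230) = sqrt((6 - 5) - 230) = sqrt(1 - 230) = sqrt(-229) = I*sqrt(229)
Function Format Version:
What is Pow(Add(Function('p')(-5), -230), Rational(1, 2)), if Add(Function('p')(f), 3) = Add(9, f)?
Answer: Mul(I, Pow(229, Rational(1, 2))) ≈ Mul(15.133, I)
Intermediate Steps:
Function('p')(f) = Add(6, f) (Function('p')(f) = Add(-3, Add(9, f)) = Add(6, f))
Pow(Add(Function('p')(-5), -230), Rational(1, 2)) = Pow(Add(Add(6, -5), -230), Rational(1, 2)) = Pow(Add(1, -230), Rational(1, 2)) = Pow(-229, Rational(1, 2)) = Mul(I, Pow(229, Rational(1, 2)))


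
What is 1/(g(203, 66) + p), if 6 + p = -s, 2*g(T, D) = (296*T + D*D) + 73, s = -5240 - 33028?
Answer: 2/141041 ≈ 1.4180e-5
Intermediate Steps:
s = -38268
g(T, D) = 73/2 + D²/2 + 148*T (g(T, D) = ((296*T + D*D) + 73)/2 = ((296*T + D²) + 73)/2 = ((D² + 296*T) + 73)/2 = (73 + D² + 296*T)/2 = 73/2 + D²/2 + 148*T)
p = 38262 (p = -6 - 1*(-38268) = -6 + 38268 = 38262)
1/(g(203, 66) + p) = 1/((73/2 + (½)*66² + 148*203) + 38262) = 1/((73/2 + (½)*4356 + 30044) + 38262) = 1/((73/2 + 2178 + 30044) + 38262) = 1/(64517/2 + 38262) = 1/(141041/2) = 2/141041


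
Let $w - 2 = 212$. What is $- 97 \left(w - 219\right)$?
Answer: $485$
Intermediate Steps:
$w = 214$ ($w = 2 + 212 = 214$)
$- 97 \left(w - 219\right) = - 97 \left(214 - 219\right) = \left(-97\right) \left(-5\right) = 485$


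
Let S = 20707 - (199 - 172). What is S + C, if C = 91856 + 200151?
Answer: 312687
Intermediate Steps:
C = 292007
S = 20680 (S = 20707 - 27 = 20680)
S + C = 20680 + 292007 = 312687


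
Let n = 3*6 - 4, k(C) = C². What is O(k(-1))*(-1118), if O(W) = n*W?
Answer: -15652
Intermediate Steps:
n = 14 (n = 18 - 4 = 14)
O(W) = 14*W
O(k(-1))*(-1118) = (14*(-1)²)*(-1118) = (14*1)*(-1118) = 14*(-1118) = -15652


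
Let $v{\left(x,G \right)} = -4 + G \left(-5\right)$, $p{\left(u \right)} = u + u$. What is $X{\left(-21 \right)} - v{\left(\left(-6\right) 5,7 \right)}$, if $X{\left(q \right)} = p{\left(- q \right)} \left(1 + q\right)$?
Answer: $-801$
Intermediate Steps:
$p{\left(u \right)} = 2 u$
$X{\left(q \right)} = - 2 q \left(1 + q\right)$ ($X{\left(q \right)} = 2 \left(- q\right) \left(1 + q\right) = - 2 q \left(1 + q\right)$)
$v{\left(x,G \right)} = -4 - 5 G$
$X{\left(-21 \right)} - v{\left(\left(-6\right) 5,7 \right)} = \left(-2\right) \left(-21\right) \left(1 - 21\right) - \left(-4 - 35\right) = \left(-2\right) \left(-21\right) \left(-20\right) - \left(-4 - 35\right) = -840 - -39 = -840 + 39 = -801$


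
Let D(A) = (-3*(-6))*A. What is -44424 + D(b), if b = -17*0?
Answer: -44424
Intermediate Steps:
b = 0
D(A) = 18*A
-44424 + D(b) = -44424 + 18*0 = -44424 + 0 = -44424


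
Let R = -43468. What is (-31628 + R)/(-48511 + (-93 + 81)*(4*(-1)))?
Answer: 75096/48463 ≈ 1.5496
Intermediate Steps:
(-31628 + R)/(-48511 + (-93 + 81)*(4*(-1))) = (-31628 - 43468)/(-48511 + (-93 + 81)*(4*(-1))) = -75096/(-48511 - 12*(-4)) = -75096/(-48511 + 48) = -75096/(-48463) = -75096*(-1/48463) = 75096/48463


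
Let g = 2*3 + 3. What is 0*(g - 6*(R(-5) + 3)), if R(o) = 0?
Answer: 0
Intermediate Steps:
g = 9 (g = 6 + 3 = 9)
0*(g - 6*(R(-5) + 3)) = 0*(9 - 6*(0 + 3)) = 0*(9 - 6*3) = 0*(9 - 1*18) = 0*(9 - 18) = 0*(-9) = 0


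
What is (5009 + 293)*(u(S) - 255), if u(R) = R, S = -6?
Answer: -1383822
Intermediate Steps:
(5009 + 293)*(u(S) - 255) = (5009 + 293)*(-6 - 255) = 5302*(-261) = -1383822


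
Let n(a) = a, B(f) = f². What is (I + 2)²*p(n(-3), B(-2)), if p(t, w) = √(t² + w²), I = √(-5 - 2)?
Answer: -15 + 20*I*√7 ≈ -15.0 + 52.915*I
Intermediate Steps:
I = I*√7 (I = √(-7) = I*√7 ≈ 2.6458*I)
(I + 2)²*p(n(-3), B(-2)) = (I*√7 + 2)²*√((-3)² + ((-2)²)²) = (2 + I*√7)²*√(9 + 4²) = (2 + I*√7)²*√(9 + 16) = (2 + I*√7)²*√25 = (2 + I*√7)²*5 = 5*(2 + I*√7)²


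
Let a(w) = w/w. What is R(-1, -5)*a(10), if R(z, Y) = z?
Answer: -1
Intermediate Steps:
a(w) = 1
R(-1, -5)*a(10) = -1*1 = -1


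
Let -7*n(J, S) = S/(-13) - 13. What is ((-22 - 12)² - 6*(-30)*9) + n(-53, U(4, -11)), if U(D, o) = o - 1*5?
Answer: 252769/91 ≈ 2777.7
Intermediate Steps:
U(D, o) = -5 + o (U(D, o) = o - 5 = -5 + o)
n(J, S) = 13/7 + S/91 (n(J, S) = -(S/(-13) - 13)/7 = -(S*(-1/13) - 13)/7 = -(-S/13 - 13)/7 = -(-13 - S/13)/7 = 13/7 + S/91)
((-22 - 12)² - 6*(-30)*9) + n(-53, U(4, -11)) = ((-22 - 12)² - 6*(-30)*9) + (13/7 + (-5 - 11)/91) = ((-34)² + 180*9) + (13/7 + (1/91)*(-16)) = (1156 + 1620) + (13/7 - 16/91) = 2776 + 153/91 = 252769/91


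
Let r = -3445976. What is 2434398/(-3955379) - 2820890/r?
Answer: 1384405992431/6815070552452 ≈ 0.20314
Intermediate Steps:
2434398/(-3955379) - 2820890/r = 2434398/(-3955379) - 2820890/(-3445976) = 2434398*(-1/3955379) - 2820890*(-1/3445976) = -2434398/3955379 + 1410445/1722988 = 1384405992431/6815070552452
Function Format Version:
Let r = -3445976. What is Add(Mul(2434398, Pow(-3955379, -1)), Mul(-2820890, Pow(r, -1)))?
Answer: Rational(1384405992431, 6815070552452) ≈ 0.20314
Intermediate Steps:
Add(Mul(2434398, Pow(-3955379, -1)), Mul(-2820890, Pow(r, -1))) = Add(Mul(2434398, Pow(-3955379, -1)), Mul(-2820890, Pow(-3445976, -1))) = Add(Mul(2434398, Rational(-1, 3955379)), Mul(-2820890, Rational(-1, 3445976))) = Add(Rational(-2434398, 3955379), Rational(1410445, 1722988)) = Rational(1384405992431, 6815070552452)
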